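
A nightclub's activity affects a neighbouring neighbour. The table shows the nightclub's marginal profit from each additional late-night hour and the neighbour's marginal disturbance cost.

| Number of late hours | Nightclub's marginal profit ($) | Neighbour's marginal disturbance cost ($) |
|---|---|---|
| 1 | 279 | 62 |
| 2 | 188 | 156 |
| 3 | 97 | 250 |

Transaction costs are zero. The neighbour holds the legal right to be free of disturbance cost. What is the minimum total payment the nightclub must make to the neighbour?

Efficient level: marginal profit ≥ marginal disturbance cost through level 2, so k* = 2.
With the neighbour holding the right, the nightclub must at least compensate total damage at k*: 62 + 156 = 218.

$218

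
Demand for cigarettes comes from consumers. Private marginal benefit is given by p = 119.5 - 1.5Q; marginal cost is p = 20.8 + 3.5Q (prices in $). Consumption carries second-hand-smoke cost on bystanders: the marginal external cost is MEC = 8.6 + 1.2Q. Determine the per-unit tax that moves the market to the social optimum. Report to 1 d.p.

Social marginal benefit = demand − MEC = 110.9 - 2.7Q.
Set SMB = MC: 110.9 - 2.7Q = 20.8 + 3.5Q → Q* = 14.5323.
The Pigouvian tax equals MEC at Q*: 8.6 + 1.2×14.5323 = 26.0388.

tax = $26.0 per unit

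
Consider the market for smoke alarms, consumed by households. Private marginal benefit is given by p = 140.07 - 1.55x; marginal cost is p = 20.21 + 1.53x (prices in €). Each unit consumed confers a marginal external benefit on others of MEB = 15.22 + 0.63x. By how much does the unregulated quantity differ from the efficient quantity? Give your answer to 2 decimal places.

16.22 units

Market equilibrium (private): 20.21 + 1.53x = 140.07 - 1.55x → x_m = 38.9156.
Social marginal benefit = demand + MEB = 155.29 - 0.92x.
Set SMB = MC: 155.29 - 0.92x = 20.21 + 1.53x → x* = 55.1347.
Gap = |38.9156 − 55.1347| = 16.2191.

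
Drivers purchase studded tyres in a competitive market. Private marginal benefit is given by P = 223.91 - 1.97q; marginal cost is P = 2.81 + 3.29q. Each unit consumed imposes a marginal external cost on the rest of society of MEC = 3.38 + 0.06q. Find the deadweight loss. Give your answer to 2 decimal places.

Market equilibrium (private): 2.81 + 3.29q = 223.91 - 1.97q → q_m = 42.0342.
Social marginal benefit = demand − MEC = 220.53 - 2.03q.
Set SMB = MC: 220.53 - 2.03q = 2.81 + 3.29q → q* = 40.9248.
The loss is the area between SMB and MC from q* to q_m; with linear curves that's a triangle of height MEC(q_m).
DWL = ½ × 1.1094 × 5.9021 = 3.2739.

DWL = 3.27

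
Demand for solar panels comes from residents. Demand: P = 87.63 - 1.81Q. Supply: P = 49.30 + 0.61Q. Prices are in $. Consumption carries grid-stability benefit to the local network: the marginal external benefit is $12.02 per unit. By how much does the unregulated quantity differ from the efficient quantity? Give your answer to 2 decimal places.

4.97 units

Market equilibrium (private): 49.30 + 0.61Q = 87.63 - 1.81Q → Q_m = 15.8388.
Social marginal benefit = demand + MEB = 99.65 - 1.81Q.
Set SMB = MC: 99.65 - 1.81Q = 49.30 + 0.61Q → Q* = 20.8058.
Gap = |15.8388 − 20.8058| = 4.9670.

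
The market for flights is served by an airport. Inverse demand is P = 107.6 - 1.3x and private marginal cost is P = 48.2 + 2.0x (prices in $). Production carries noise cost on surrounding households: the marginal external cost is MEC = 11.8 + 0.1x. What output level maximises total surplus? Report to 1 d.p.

x* = 14.0

Social marginal cost = private MC + MEC = 60.0 + 2.1x.
Set SMC = demand: 60.0 + 2.1x = 107.6 - 1.3x → x* = 14.0000.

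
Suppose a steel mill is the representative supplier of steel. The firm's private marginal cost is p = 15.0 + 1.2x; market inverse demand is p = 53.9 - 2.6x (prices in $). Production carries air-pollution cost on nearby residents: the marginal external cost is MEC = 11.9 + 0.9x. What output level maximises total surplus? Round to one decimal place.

x* = 5.7

Social marginal cost = private MC + MEC = 26.9 + 2.1x.
Set SMC = demand: 26.9 + 2.1x = 53.9 - 2.6x → x* = 5.7447.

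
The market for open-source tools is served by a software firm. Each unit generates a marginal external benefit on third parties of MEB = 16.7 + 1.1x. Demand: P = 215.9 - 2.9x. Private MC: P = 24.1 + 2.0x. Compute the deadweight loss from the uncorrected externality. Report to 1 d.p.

Market equilibrium (private): 24.1 + 2.0x = 215.9 - 2.9x → x_m = 39.1429.
Social marginal cost = private MC − MEB = 7.4 + 0.9x.
Set SMC = demand: 7.4 + 0.9x = 215.9 - 2.9x → x* = 54.8684.
Between x* and x_m the wedge demand − SMC runs linearly from 0 to MEB(x_m), so the loss is a triangle.
DWL = ½ × 15.7255 × 59.7571 = 469.8551.

DWL = 469.9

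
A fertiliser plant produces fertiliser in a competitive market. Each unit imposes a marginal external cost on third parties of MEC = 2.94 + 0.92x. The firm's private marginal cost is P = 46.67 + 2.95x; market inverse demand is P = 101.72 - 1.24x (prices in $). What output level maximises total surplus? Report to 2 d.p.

x* = 10.20

Social marginal cost = private MC + MEC = 49.61 + 3.87x.
Set SMC = demand: 49.61 + 3.87x = 101.72 - 1.24x → x* = 10.1977.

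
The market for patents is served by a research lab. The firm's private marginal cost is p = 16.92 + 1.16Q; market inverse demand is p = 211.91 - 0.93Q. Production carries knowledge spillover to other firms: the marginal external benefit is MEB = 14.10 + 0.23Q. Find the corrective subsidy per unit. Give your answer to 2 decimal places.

Social marginal cost = private MC − MEB = 2.82 + 0.93Q.
Set SMC = demand: 2.82 + 0.93Q = 211.91 - 0.93Q → Q* = 112.4140.
The Pigouvian subsidy equals MEB at Q*: 14.10 + 0.23×112.4140 = 39.9552.

subsidy = 39.96 per unit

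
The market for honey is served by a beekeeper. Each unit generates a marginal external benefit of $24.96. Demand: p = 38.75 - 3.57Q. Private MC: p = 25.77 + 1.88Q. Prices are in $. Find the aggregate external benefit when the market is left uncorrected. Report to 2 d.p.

Market equilibrium (private): 25.77 + 1.88Q = 38.75 - 3.57Q → Q_m = 2.3817.
Total external benefit = MEB × Q_m = 24.96 × 2.3817 = 59.4472.

$59.45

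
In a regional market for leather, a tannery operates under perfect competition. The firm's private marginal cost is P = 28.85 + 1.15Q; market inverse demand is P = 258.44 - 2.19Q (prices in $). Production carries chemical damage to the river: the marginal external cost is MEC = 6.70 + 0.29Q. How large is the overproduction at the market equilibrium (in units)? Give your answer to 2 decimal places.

Market equilibrium (private): 28.85 + 1.15Q = 258.44 - 2.19Q → Q_m = 68.7395.
Social marginal cost = private MC + MEC = 35.55 + 1.44Q.
Set SMC = demand: 35.55 + 1.44Q = 258.44 - 2.19Q → Q* = 61.4022.
Gap = |68.7395 − 61.4022| = 7.3373.

7.34 units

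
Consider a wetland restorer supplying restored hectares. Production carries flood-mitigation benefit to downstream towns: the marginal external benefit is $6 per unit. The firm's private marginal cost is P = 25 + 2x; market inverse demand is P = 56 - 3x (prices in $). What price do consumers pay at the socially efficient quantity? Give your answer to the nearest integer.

Social marginal cost = private MC − MEB = 19 + 2x.
Set SMC = demand: 19 + 2x = 56 - 3x → x* = 7.4000.
Consumer price on the demand curve at x*: 56 − 3×7.4000 = 33.8000.

P = $34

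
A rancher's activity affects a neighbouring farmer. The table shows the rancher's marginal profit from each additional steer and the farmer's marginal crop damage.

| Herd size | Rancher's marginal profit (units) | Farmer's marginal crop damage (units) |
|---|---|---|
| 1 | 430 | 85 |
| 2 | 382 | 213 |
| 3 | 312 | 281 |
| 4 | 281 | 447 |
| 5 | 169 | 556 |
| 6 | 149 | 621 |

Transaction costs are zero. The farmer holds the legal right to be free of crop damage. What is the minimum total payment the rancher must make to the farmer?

579

Efficient level: marginal profit ≥ marginal crop damage through level 3, so k* = 3.
With the farmer holding the right, the rancher must at least compensate total damage at k*: 85 + 213 + 281 = 579.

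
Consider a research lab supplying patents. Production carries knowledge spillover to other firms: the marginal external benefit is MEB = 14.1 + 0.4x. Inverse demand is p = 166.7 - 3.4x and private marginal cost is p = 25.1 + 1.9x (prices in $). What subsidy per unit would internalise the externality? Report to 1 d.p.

subsidy = $26.8 per unit

Social marginal cost = private MC − MEB = 11.0 + 1.5x.
Set SMC = demand: 11.0 + 1.5x = 166.7 - 3.4x → x* = 31.7755.
The Pigouvian subsidy equals MEB at x*: 14.1 + 0.4×31.7755 = 26.8102.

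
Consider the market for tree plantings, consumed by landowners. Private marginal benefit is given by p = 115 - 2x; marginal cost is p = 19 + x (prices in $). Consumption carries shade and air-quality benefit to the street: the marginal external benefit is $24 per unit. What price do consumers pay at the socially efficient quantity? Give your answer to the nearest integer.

P = $35

Social marginal benefit = demand + MEB = 139 - 2x.
Set SMB = MC: 139 - 2x = 19 + x → x* = 40.0000.
Consumer price on the demand curve at x*: 115 − 2×40.0000 = 35.0000.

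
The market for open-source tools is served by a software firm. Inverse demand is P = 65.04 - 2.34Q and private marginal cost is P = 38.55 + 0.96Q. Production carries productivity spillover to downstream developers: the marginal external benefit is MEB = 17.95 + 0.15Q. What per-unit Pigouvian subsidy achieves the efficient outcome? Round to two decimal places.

subsidy = 20.07 per unit

Social marginal cost = private MC − MEB = 20.60 + 0.81Q.
Set SMC = demand: 20.60 + 0.81Q = 65.04 - 2.34Q → Q* = 14.1079.
The Pigouvian subsidy equals MEB at Q*: 17.95 + 0.15×14.1079 = 20.0662.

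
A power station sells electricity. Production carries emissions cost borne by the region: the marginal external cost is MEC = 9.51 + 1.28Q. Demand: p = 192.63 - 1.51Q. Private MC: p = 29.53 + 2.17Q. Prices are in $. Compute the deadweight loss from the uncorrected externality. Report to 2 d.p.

DWL = $442.32

Market equilibrium (private): 29.53 + 2.17Q = 192.63 - 1.51Q → Q_m = 44.3207.
Social marginal cost = private MC + MEC = 39.04 + 3.45Q.
Set SMC = demand: 39.04 + 3.45Q = 192.63 - 1.51Q → Q* = 30.9657.
The loss is the area between SMC and demand from Q* to Q_m; with linear curves that's a triangle of height MEC(Q_m).
DWL = ½ × 13.3550 × 66.2404 = 442.3203.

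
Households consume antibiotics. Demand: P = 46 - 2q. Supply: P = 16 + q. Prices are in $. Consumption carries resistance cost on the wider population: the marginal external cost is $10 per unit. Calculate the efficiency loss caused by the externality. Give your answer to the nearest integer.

DWL = $17

Market equilibrium (private): 16 + q = 46 - 2q → q_m = 10.0000.
Social marginal benefit = demand − MEC = 36 - 2q.
Set SMB = MC: 36 - 2q = 16 + q → q* = 6.6667.
Between q* and q_m the wedge MC − SMB runs linearly from 0 to MEC(q_m), so the loss is a triangle.
DWL = ½ × 3.3333 × 10.0000 = 16.6665.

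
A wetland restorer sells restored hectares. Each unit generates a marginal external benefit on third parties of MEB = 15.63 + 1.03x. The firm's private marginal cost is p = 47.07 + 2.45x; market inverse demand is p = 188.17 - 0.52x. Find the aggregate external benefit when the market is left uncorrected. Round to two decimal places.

Market equilibrium (private): 47.07 + 2.45x = 188.17 - 0.52x → x_m = 47.5084.
Total external benefit = ∫₀^{x_m} (15.63 + 1.03x) dx = 15.63×47.5084 + ½×1.03×47.5084² = 1904.9360.

1904.94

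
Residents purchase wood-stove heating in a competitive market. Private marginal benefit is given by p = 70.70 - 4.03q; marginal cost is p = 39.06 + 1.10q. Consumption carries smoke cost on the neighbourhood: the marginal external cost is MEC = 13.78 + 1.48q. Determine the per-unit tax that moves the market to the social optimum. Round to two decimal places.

tax = 17.78 per unit

Social marginal benefit = demand − MEC = 56.92 - 5.51q.
Set SMB = MC: 56.92 - 5.51q = 39.06 + 1.10q → q* = 2.7020.
The Pigouvian tax equals MEC at q*: 13.78 + 1.48×2.7020 = 17.7790.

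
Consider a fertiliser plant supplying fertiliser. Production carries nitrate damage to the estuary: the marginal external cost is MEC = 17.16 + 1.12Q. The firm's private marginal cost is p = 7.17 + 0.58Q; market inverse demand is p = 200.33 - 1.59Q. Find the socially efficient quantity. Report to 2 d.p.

Social marginal cost = private MC + MEC = 24.33 + 1.70Q.
Set SMC = demand: 24.33 + 1.70Q = 200.33 - 1.59Q → Q* = 53.4954.

Q* = 53.50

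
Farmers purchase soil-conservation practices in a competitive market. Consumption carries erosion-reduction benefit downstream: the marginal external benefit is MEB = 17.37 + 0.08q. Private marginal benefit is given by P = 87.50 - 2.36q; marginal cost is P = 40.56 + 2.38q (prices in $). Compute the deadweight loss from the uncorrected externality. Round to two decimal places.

DWL = $35.39

Market equilibrium (private): 40.56 + 2.38q = 87.50 - 2.36q → q_m = 9.9030.
Social marginal benefit = demand + MEB = 104.87 - 2.28q.
Set SMB = MC: 104.87 - 2.28q = 40.56 + 2.38q → q* = 13.8004.
Between q* and q_m the wedge SMB − MC runs linearly from 0 to MEB(q_m), so the loss is a triangle.
DWL = ½ × 3.8974 × 18.1622 = 35.3927.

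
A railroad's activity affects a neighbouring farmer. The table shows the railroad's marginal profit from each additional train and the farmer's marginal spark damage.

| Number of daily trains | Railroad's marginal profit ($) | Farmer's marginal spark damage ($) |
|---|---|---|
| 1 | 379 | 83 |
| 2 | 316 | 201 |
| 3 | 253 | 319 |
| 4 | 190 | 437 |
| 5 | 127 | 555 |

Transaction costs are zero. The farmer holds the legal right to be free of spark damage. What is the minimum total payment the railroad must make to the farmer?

$284

Efficient level: marginal profit ≥ marginal spark damage through level 2, so k* = 2.
With the farmer holding the right, the railroad must at least compensate total damage at k*: 83 + 201 = 284.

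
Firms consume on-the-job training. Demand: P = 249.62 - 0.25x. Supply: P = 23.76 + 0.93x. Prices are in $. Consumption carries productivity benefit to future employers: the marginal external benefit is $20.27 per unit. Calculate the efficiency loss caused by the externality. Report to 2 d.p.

Market equilibrium (private): 23.76 + 0.93x = 249.62 - 0.25x → x_m = 191.4068.
Social marginal benefit = demand + MEB = 269.89 - 0.25x.
Set SMB = MC: 269.89 - 0.25x = 23.76 + 0.93x → x* = 208.5847.
The welfare-loss triangle has base |x_m − x*| and height MEB(x_m) (the vertical gap between SMB and MC is zero at x* and MEB at x_m).
DWL = ½ × 17.1779 × 20.2700 = 174.0980.

DWL = $174.10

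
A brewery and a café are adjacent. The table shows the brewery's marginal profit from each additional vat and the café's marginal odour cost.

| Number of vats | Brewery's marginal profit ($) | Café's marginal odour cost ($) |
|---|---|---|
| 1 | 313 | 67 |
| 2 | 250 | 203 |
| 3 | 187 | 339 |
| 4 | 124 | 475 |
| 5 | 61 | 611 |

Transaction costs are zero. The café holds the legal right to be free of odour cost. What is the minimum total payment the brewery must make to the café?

$270

Efficient level: marginal profit ≥ marginal odour cost through level 2, so k* = 2.
With the café holding the right, the brewery must at least compensate total damage at k*: 67 + 203 = 270.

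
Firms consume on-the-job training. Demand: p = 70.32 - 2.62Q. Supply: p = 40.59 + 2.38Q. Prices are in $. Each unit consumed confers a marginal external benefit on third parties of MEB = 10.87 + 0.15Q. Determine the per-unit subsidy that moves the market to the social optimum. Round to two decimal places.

subsidy = $12.13 per unit

Social marginal benefit = demand + MEB = 81.19 - 2.47Q.
Set SMB = MC: 81.19 - 2.47Q = 40.59 + 2.38Q → Q* = 8.3711.
The Pigouvian subsidy equals MEB at Q*: 10.87 + 0.15×8.3711 = 12.1257.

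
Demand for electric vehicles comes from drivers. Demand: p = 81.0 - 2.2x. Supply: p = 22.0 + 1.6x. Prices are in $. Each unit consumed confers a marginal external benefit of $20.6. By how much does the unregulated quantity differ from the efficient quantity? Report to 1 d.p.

Market equilibrium (private): 22.0 + 1.6x = 81.0 - 2.2x → x_m = 15.5263.
Social marginal benefit = demand + MEB = 101.6 - 2.2x.
Set SMB = MC: 101.6 - 2.2x = 22.0 + 1.6x → x* = 20.9474.
Gap = |15.5263 − 20.9474| = 5.4211.

5.4 units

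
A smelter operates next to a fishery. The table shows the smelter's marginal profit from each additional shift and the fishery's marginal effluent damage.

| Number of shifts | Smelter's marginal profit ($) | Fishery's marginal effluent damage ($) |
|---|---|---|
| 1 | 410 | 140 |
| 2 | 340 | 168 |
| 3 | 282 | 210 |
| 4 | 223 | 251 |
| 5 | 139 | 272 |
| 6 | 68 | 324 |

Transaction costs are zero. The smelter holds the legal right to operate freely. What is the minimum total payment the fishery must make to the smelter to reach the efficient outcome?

Left alone the smelter would choose level 6 (marginal profit stays positive).
Efficient level: k* = 3 (marginal profit ≥ marginal effluent damage through 3).
The fishery must at least cover the smelter's forgone profit from cutting 6→3: 223 + 139 + 68 = 430.

$430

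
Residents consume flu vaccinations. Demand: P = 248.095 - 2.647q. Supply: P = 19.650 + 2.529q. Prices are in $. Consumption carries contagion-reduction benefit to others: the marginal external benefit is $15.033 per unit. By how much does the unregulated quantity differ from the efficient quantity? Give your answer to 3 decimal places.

Market equilibrium (private): 19.650 + 2.529q = 248.095 - 2.647q → q_m = 44.1354.
Social marginal benefit = demand + MEB = 263.128 - 2.647q.
Set SMB = MC: 263.128 - 2.647q = 19.650 + 2.529q → q* = 47.0398.
Gap = |44.1354 − 47.0398| = 2.9044.

2.904 units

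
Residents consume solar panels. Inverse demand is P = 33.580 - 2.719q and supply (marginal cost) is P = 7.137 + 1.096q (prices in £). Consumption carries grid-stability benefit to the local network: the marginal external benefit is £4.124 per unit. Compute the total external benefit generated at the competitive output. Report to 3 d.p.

Market equilibrium (private): 7.137 + 1.096q = 33.580 - 2.719q → q_m = 6.9313.
Total external benefit = MEB × q_m = 4.124 × 6.9313 = 28.5847.

£28.585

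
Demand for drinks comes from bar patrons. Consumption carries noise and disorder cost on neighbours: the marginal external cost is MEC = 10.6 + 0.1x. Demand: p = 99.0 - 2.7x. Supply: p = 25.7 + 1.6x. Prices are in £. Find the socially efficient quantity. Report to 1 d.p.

x* = 14.3

Social marginal benefit = demand − MEC = 88.4 - 2.8x.
Set SMB = MC: 88.4 - 2.8x = 25.7 + 1.6x → x* = 14.2500.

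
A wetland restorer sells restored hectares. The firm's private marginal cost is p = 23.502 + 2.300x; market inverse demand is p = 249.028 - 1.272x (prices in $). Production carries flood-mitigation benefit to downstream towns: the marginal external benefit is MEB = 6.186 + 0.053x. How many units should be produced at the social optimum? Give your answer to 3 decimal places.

Social marginal cost = private MC − MEB = 17.316 + 2.247x.
Set SMC = demand: 17.316 + 2.247x = 249.028 - 1.272x → x* = 65.8460.

x* = 65.846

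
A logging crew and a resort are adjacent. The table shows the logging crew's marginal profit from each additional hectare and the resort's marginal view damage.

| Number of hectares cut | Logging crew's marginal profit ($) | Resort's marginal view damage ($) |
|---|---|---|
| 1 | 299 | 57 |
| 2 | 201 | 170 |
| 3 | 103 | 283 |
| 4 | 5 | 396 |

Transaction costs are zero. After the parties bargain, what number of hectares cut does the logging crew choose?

Bargaining reaches the level where marginal profit last exceeds marginal view damage.
That holds through level 2 (201 ≥ 170) but not at 3 (103 < 283).

2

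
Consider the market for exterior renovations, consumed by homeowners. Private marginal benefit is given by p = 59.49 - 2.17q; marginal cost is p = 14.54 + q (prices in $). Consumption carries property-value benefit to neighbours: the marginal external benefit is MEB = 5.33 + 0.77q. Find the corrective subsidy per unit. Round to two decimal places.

Social marginal benefit = demand + MEB = 64.82 - 1.40q.
Set SMB = MC: 64.82 - 1.40q = 14.54 + q → q* = 20.9500.
The Pigouvian subsidy equals MEB at q*: 5.33 + 0.77×20.9500 = 21.4615.

subsidy = $21.46 per unit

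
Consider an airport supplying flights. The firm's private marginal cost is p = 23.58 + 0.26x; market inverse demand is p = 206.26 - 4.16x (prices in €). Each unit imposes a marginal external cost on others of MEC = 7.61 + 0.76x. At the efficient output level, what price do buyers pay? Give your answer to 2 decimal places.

P = €65.66

Social marginal cost = private MC + MEC = 31.19 + 1.02x.
Set SMC = demand: 31.19 + 1.02x = 206.26 - 4.16x → x* = 33.7973.
Consumer price on the demand curve at x*: 206.26 − 4.16×33.7973 = 65.6632.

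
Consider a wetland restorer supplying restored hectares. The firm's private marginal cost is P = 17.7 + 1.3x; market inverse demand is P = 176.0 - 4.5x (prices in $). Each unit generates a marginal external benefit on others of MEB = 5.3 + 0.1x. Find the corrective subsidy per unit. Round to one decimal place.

subsidy = $8.2 per unit

Social marginal cost = private MC − MEB = 12.4 + 1.2x.
Set SMC = demand: 12.4 + 1.2x = 176.0 - 4.5x → x* = 28.7018.
The Pigouvian subsidy equals MEB at x*: 5.3 + 0.1×28.7018 = 8.1702.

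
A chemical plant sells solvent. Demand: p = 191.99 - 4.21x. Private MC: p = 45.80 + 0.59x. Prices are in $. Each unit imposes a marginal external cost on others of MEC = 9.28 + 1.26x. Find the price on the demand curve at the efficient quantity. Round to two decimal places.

P = $96.88

Social marginal cost = private MC + MEC = 55.08 + 1.85x.
Set SMC = demand: 55.08 + 1.85x = 191.99 - 4.21x → x* = 22.5924.
Consumer price on the demand curve at x*: 191.99 − 4.21×22.5924 = 96.8760.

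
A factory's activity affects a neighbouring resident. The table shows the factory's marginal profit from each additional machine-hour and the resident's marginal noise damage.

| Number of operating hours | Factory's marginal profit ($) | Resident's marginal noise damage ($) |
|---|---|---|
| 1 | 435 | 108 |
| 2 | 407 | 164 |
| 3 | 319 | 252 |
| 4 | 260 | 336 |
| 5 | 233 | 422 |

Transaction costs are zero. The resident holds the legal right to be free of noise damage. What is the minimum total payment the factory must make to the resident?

$524

Efficient level: marginal profit ≥ marginal noise damage through level 3, so k* = 3.
With the resident holding the right, the factory must at least compensate total damage at k*: 108 + 164 + 252 = 524.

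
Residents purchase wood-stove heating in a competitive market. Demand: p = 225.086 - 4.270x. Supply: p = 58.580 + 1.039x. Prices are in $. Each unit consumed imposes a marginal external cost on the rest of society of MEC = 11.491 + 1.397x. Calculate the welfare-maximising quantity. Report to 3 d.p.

Social marginal benefit = demand − MEC = 213.595 - 5.667x.
Set SMB = MC: 213.595 - 5.667x = 58.580 + 1.039x → x* = 23.1159.

x* = 23.116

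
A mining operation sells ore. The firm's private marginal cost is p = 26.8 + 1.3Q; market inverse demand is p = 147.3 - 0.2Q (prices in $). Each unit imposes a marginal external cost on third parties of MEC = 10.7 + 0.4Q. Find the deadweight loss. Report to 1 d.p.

Market equilibrium (private): 26.8 + 1.3Q = 147.3 - 0.2Q → Q_m = 80.3333.
Social marginal cost = private MC + MEC = 37.5 + 1.7Q.
Set SMC = demand: 37.5 + 1.7Q = 147.3 - 0.2Q → Q* = 57.7895.
Between Q* and Q_m the wedge SMC − demand runs linearly from 0 to MEC(Q_m), so the loss is a triangle.
DWL = ½ × 22.5438 × 42.8333 = 482.8127.

DWL = $482.8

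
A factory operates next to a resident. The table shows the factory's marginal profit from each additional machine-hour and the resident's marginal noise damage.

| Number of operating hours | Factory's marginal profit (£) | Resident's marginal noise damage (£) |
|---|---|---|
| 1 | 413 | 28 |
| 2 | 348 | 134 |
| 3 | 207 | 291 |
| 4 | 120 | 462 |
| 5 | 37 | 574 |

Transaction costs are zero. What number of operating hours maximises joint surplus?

Bargaining reaches the level where marginal profit last exceeds marginal noise damage.
That holds through level 2 (348 ≥ 134) but not at 3 (207 < 291).

2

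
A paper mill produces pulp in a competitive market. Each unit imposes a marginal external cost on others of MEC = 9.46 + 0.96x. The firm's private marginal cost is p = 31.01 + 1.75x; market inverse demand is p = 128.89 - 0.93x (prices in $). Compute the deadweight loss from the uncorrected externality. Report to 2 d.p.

DWL = $272.28

Market equilibrium (private): 31.01 + 1.75x = 128.89 - 0.93x → x_m = 36.5224.
Social marginal cost = private MC + MEC = 40.47 + 2.71x.
Set SMC = demand: 40.47 + 2.71x = 128.89 - 0.93x → x* = 24.2912.
Between x* and x_m the wedge SMC − demand runs linearly from 0 to MEC(x_m), so the loss is a triangle.
DWL = ½ × 12.2312 × 44.5215 = 272.2757.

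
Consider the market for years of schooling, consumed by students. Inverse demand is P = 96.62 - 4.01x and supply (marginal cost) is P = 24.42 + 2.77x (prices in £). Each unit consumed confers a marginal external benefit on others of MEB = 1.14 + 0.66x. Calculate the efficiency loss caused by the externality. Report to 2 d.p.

DWL = £5.45

Market equilibrium (private): 24.42 + 2.77x = 96.62 - 4.01x → x_m = 10.6490.
Social marginal benefit = demand + MEB = 97.76 - 3.35x.
Set SMB = MC: 97.76 - 3.35x = 24.42 + 2.77x → x* = 11.9837.
The welfare-loss triangle has base |x_m − x*| and height MEB(x_m) (the vertical gap between SMB and MC is zero at x* and MEB at x_m).
DWL = ½ × 1.3347 × 8.1683 = 5.4511.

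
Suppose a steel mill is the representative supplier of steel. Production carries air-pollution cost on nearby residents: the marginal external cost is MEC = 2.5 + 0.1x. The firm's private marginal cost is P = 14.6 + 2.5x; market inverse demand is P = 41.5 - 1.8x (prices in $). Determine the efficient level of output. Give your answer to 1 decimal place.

Social marginal cost = private MC + MEC = 17.1 + 2.6x.
Set SMC = demand: 17.1 + 2.6x = 41.5 - 1.8x → x* = 5.5455.

x* = 5.5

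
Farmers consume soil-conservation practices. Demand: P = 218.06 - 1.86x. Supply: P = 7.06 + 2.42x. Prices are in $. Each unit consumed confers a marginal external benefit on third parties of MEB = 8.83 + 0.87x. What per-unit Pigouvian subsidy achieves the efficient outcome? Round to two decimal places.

Social marginal benefit = demand + MEB = 226.89 - 0.99x.
Set SMB = MC: 226.89 - 0.99x = 7.06 + 2.42x → x* = 64.4663.
The Pigouvian subsidy equals MEB at x*: 8.83 + 0.87×64.4663 = 64.9157.

subsidy = $64.92 per unit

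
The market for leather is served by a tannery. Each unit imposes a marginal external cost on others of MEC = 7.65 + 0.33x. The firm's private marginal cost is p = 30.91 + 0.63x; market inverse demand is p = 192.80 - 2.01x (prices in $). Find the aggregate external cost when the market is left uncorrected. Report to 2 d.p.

$1089.58

Market equilibrium (private): 30.91 + 0.63x = 192.80 - 2.01x → x_m = 61.3220.
Total external cost = ∫₀^{x_m} (7.65 + 0.33x) dx = 7.65×61.3220 + ½×0.33×61.3220² = 1089.5773.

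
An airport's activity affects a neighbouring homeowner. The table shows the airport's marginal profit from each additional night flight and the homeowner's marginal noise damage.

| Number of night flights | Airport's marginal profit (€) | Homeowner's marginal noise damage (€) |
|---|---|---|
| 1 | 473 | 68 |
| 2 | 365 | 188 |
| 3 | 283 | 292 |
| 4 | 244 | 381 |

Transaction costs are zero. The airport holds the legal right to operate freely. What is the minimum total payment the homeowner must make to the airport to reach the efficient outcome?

€527

Left alone the airport would choose level 4 (marginal profit stays positive).
Efficient level: k* = 2 (marginal profit ≥ marginal noise damage through 2).
The homeowner must at least cover the airport's forgone profit from cutting 4→2: 283 + 244 = 527.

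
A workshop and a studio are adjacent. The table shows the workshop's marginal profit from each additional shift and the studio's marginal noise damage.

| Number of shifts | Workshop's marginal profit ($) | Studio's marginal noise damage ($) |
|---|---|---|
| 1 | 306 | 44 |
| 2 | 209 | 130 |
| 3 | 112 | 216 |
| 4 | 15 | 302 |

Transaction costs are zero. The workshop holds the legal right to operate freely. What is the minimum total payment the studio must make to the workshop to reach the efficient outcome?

Left alone the workshop would choose level 4 (marginal profit stays positive).
Efficient level: k* = 2 (marginal profit ≥ marginal noise damage through 2).
The studio must at least cover the workshop's forgone profit from cutting 4→2: 112 + 15 = 127.

$127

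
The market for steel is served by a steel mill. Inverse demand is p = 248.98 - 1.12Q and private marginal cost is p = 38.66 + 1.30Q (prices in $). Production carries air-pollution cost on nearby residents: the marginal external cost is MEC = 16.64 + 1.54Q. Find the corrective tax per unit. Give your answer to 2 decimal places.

Social marginal cost = private MC + MEC = 55.30 + 2.84Q.
Set SMC = demand: 55.30 + 2.84Q = 248.98 - 1.12Q → Q* = 48.9091.
The Pigouvian tax equals MEC at Q*: 16.64 + 1.54×48.9091 = 91.9600.

tax = $91.96 per unit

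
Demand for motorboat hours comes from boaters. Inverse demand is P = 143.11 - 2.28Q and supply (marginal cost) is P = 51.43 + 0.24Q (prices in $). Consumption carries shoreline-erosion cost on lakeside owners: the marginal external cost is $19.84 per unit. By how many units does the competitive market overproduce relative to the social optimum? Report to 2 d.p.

7.87 units

Market equilibrium (private): 51.43 + 0.24Q = 143.11 - 2.28Q → Q_m = 36.3810.
Social marginal benefit = demand − MEC = 123.27 - 2.28Q.
Set SMB = MC: 123.27 - 2.28Q = 51.43 + 0.24Q → Q* = 28.5079.
Gap = |36.3810 − 28.5079| = 7.8731.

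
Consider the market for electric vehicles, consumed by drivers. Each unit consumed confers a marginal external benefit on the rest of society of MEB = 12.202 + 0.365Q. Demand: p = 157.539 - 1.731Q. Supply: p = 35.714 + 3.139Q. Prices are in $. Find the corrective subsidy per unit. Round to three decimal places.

subsidy = $23.061 per unit

Social marginal benefit = demand + MEB = 169.741 - 1.366Q.
Set SMB = MC: 169.741 - 1.366Q = 35.714 + 3.139Q → Q* = 29.7507.
The Pigouvian subsidy equals MEB at Q*: 12.202 + 0.365×29.7507 = 23.0610.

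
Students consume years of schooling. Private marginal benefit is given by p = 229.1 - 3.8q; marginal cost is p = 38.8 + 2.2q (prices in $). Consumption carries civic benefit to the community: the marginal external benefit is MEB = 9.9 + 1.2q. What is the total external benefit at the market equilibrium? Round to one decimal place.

Market equilibrium (private): 38.8 + 2.2q = 229.1 - 3.8q → q_m = 31.7167.
Total external benefit = ∫₀^{q_m} (9.9 + 1.2q) dq = 9.9×31.7167 + ½×1.2×31.7167² = 917.5648.

$917.6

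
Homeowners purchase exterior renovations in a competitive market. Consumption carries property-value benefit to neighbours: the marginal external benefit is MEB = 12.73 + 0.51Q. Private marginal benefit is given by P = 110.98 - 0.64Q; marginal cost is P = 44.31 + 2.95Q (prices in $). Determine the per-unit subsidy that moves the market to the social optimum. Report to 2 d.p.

subsidy = $25.88 per unit

Social marginal benefit = demand + MEB = 123.71 - 0.13Q.
Set SMB = MC: 123.71 - 0.13Q = 44.31 + 2.95Q → Q* = 25.7792.
The Pigouvian subsidy equals MEB at Q*: 12.73 + 0.51×25.7792 = 25.8774.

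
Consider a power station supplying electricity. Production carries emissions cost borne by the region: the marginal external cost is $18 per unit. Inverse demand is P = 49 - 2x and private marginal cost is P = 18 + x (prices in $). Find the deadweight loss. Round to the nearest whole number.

DWL = $54

Market equilibrium (private): 18 + x = 49 - 2x → x_m = 10.3333.
Social marginal cost = private MC + MEC = 36 + x.
Set SMC = demand: 36 + x = 49 - 2x → x* = 4.3333.
Height of the DWL triangle at x_m is SMC(x_m) − demand(x_m) = MEC(x_m) = 18.0000.
DWL = ½ × 6.0000 × 18.0000 = 54.0000.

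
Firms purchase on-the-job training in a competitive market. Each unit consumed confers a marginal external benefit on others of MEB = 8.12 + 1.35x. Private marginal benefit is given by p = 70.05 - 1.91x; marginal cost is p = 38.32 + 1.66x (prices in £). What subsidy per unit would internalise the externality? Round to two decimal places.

subsidy = £32.35 per unit

Social marginal benefit = demand + MEB = 78.17 - 0.56x.
Set SMB = MC: 78.17 - 0.56x = 38.32 + 1.66x → x* = 17.9505.
The Pigouvian subsidy equals MEB at x*: 8.12 + 1.35×17.9505 = 32.3532.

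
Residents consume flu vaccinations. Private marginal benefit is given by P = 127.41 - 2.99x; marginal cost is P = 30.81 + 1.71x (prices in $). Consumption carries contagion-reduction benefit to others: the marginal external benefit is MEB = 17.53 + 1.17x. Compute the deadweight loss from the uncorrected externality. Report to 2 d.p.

DWL = $244.85

Market equilibrium (private): 30.81 + 1.71x = 127.41 - 2.99x → x_m = 20.5532.
Social marginal benefit = demand + MEB = 144.94 - 1.82x.
Set SMB = MC: 144.94 - 1.82x = 30.81 + 1.71x → x* = 32.3314.
Height of the DWL triangle at x_m is SMB(x_m) − MC(x_m) = MEB(x_m) = 41.5772.
DWL = ½ × 11.7782 × 41.5772 = 244.8523.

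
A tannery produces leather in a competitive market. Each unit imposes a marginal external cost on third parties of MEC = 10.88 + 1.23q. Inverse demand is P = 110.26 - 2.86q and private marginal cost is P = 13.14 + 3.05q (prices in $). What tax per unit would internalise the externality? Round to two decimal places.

Social marginal cost = private MC + MEC = 24.02 + 4.28q.
Set SMC = demand: 24.02 + 4.28q = 110.26 - 2.86q → q* = 12.0784.
The Pigouvian tax equals MEC at q*: 10.88 + 1.23×12.0784 = 25.7364.

tax = $25.74 per unit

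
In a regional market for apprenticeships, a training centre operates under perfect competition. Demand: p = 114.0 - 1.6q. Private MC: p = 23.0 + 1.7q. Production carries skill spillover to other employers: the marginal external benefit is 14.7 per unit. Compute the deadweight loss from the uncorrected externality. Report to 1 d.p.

DWL = 32.7

Market equilibrium (private): 23.0 + 1.7q = 114.0 - 1.6q → q_m = 27.5758.
Social marginal cost = private MC − MEB = 8.3 + 1.7q.
Set SMC = demand: 8.3 + 1.7q = 114.0 - 1.6q → q* = 32.0303.
Between q* and q_m the wedge demand − SMC runs linearly from 0 to MEB(q_m), so the loss is a triangle.
DWL = ½ × 4.4545 × 14.7000 = 32.7406.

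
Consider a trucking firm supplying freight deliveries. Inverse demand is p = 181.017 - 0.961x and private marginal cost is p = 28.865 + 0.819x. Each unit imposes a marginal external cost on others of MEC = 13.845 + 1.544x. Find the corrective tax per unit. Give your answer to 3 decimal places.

Social marginal cost = private MC + MEC = 42.710 + 2.363x.
Set SMC = demand: 42.710 + 2.363x = 181.017 - 0.961x → x* = 41.6086.
The Pigouvian tax equals MEC at x*: 13.845 + 1.544×41.6086 = 78.0887.

tax = 78.089 per unit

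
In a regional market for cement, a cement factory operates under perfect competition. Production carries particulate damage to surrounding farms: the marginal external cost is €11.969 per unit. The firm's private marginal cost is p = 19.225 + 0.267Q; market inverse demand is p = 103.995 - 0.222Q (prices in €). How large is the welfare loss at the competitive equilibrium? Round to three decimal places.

DWL = €146.480

Market equilibrium (private): 19.225 + 0.267Q = 103.995 - 0.222Q → Q_m = 173.3538.
Social marginal cost = private MC + MEC = 31.194 + 0.267Q.
Set SMC = demand: 31.194 + 0.267Q = 103.995 - 0.222Q → Q* = 148.8773.
The welfare-loss triangle has base |Q_m − Q*| and height MEC(Q_m) (the vertical gap between SMC and demand is zero at Q* and MEC at Q_m).
DWL = ½ × 24.4765 × 11.9690 = 146.4796.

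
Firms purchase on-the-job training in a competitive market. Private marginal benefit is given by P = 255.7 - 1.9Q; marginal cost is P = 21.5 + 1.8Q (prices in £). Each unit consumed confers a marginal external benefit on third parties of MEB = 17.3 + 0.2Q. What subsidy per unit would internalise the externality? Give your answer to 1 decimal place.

Social marginal benefit = demand + MEB = 273.0 - 1.7Q.
Set SMB = MC: 273.0 - 1.7Q = 21.5 + 1.8Q → Q* = 71.8571.
The Pigouvian subsidy equals MEB at Q*: 17.3 + 0.2×71.8571 = 31.6714.

subsidy = £31.7 per unit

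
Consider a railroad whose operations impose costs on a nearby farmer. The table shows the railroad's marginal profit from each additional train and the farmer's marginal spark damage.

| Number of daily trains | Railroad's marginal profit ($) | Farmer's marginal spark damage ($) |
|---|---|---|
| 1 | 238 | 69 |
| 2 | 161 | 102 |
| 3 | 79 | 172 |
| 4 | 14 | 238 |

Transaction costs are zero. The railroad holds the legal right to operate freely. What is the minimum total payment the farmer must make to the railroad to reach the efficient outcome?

Left alone the railroad would choose level 4 (marginal profit stays positive).
Efficient level: k* = 2 (marginal profit ≥ marginal spark damage through 2).
The farmer must at least cover the railroad's forgone profit from cutting 4→2: 79 + 14 = 93.

$93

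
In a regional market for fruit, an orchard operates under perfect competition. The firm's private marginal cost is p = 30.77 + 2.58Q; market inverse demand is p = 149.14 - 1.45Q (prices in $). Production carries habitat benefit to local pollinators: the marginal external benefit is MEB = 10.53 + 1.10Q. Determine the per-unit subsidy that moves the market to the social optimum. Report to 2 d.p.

Social marginal cost = private MC − MEB = 20.24 + 1.48Q.
Set SMC = demand: 20.24 + 1.48Q = 149.14 - 1.45Q → Q* = 43.9932.
The Pigouvian subsidy equals MEB at Q*: 10.53 + 1.10×43.9932 = 58.9225.

subsidy = $58.92 per unit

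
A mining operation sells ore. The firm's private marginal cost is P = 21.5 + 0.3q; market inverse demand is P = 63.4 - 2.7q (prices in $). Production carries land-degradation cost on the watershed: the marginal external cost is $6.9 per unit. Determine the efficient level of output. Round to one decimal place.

q* = 11.7

Social marginal cost = private MC + MEC = 28.4 + 0.3q.
Set SMC = demand: 28.4 + 0.3q = 63.4 - 2.7q → q* = 11.6667.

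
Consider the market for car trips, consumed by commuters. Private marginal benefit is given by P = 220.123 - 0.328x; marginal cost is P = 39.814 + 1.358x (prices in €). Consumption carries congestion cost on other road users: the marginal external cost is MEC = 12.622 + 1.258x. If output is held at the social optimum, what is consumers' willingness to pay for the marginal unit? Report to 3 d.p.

P = €201.440

Social marginal benefit = demand − MEC = 207.501 - 1.586x.
Set SMB = MC: 207.501 - 1.586x = 39.814 + 1.358x → x* = 56.9589.
Consumer price on the demand curve at x*: 220.123 − 0.328×56.9589 = 201.4405.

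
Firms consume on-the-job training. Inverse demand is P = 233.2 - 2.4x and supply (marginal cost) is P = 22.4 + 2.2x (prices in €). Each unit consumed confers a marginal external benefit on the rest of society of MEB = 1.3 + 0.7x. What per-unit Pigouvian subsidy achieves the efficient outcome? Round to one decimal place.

subsidy = €39.4 per unit

Social marginal benefit = demand + MEB = 234.5 - 1.7x.
Set SMB = MC: 234.5 - 1.7x = 22.4 + 2.2x → x* = 54.3846.
The Pigouvian subsidy equals MEB at x*: 1.3 + 0.7×54.3846 = 39.3692.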